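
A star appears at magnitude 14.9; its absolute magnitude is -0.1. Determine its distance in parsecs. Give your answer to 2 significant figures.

d ≈ 10000 pc

Distance modulus: m − M = 14.9 − (-0.1) = 15.000
m − M = 5 log₁₀ d − 5
log₁₀ d = (m − M)/5 + 1 = 4.0000
d = 10^4.0000 = 10000 pc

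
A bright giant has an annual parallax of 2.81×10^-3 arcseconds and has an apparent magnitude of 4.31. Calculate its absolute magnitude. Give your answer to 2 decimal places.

M ≈ -3.45

d = 1/p = 1/2.81×10^-3″ = 355.9 pc
5 log₁₀(d/10 pc) = 5 log₁₀(355.9) − 5 = 7.756
M = m − 5 log₁₀(d/10) = 4.31 − 7.756 = -3.446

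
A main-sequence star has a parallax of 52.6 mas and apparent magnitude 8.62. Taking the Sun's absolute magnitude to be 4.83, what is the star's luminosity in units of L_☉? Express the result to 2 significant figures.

L/L_☉ ≈ 0.11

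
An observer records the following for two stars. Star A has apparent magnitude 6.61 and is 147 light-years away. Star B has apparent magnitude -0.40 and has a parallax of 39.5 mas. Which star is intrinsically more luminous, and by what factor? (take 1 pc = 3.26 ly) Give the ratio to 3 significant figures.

Star B is more luminous, by a factor of 201.

Star A: d = 147 ly / 3.26 = 45.09 pc
Star A: M = m − 5 log₁₀ d + 5 = 6.61 − 5·1.6541 + 5 = 3.340
Star B: p = 39.5 mas = 0.0395″ → d = 1/p = 25.32 pc
Star B: M = m − 5 log₁₀ d + 5 = -0.40 − 5·1.4034 + 5 = -2.417
ΔM = M_A − M_B = 3.340 − (-2.417) = 5.757; smaller M is more luminous → Star B.
L ratio = 10^(0.4 |ΔM|) = 10^2.303 = 200.7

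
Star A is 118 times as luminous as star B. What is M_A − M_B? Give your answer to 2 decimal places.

Pogson: ΔM = −2.5 log₁₀(ratio) = −2.5 log₁₀(118) = −2.5 × 2.0719 = -5.180
Star A is brighter, so it has the smaller magnitude: the difference is negative.

M_A − M_B ≈ -5.18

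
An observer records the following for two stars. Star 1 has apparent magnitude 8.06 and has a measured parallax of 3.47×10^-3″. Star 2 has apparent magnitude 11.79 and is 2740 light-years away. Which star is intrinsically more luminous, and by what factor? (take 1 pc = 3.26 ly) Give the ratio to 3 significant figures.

Star 1: d = 1/p = 1/3.47×10^-3″ = 288.2 pc
Star 1: M = m − 5 log₁₀ d + 5 = 8.06 − 5·2.4597 + 5 = 0.762
Star 2: d = 2740 ly / 3.26 = 840.5 pc
Star 2: M = m − 5 log₁₀ d + 5 = 11.79 − 5·2.9245 + 5 = 2.167
ΔM = M_1 − M_2 = 0.762 − (2.167) = -1.406; smaller M is more luminous → Star 1.
L ratio = 10^(0.4 |ΔM|) = 10^0.562 = 3.650

Star 1 is more luminous, by a factor of 3.65.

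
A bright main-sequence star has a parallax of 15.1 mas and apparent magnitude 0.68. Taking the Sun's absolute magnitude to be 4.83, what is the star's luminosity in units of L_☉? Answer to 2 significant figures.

L/L_☉ ≈ 2000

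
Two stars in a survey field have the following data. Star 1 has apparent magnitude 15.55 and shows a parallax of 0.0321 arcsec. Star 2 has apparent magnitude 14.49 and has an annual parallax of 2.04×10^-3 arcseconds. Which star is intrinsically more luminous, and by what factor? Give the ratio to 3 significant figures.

Star 1: d = 1/p = 1/0.0321″ = 31.15 pc
Star 1: M = m − 5 log₁₀ d + 5 = 15.55 − 5·1.4935 + 5 = 13.083
Star 2: d = 1/p = 1/2.04×10^-3″ = 490.2 pc
Star 2: M = m − 5 log₁₀ d + 5 = 14.49 − 5·2.6904 + 5 = 6.038
ΔM = M_1 − M_2 = 13.083 − (6.038) = 7.044; smaller M is more luminous → Star 2.
L ratio = 10^(0.4 |ΔM|) = 10^2.818 = 657.3

Star 2 is more luminous, by a factor of 657.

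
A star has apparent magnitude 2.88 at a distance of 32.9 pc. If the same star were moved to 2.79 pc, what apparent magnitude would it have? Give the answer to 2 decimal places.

Flux ∝ 1/d², so Δm = 5 log₁₀(d₂/d₁) = 5 log₁₀(2.79/32.9) = -5.358
m₂ = m₁ + Δm = 2.88 + (-5.358) = -2.478

m ≈ -2.48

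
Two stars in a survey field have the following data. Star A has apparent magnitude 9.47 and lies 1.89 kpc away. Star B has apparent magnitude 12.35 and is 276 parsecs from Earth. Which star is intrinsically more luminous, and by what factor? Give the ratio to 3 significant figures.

Star A is more luminous, by a factor of 665.

Star A: d = 1.89 kpc = 1890 pc
Star A: M = m − 5 log₁₀ d + 5 = 9.47 − 5·3.2765 + 5 = -1.912
Star B: M = m − 5 log₁₀ d + 5 = 12.35 − 5·2.4409 + 5 = 5.145
ΔM = M_A − M_B = -1.912 − (5.145) = -7.058; smaller M is more luminous → Star A.
L ratio = 10^(0.4 |ΔM|) = 10^2.823 = 665.4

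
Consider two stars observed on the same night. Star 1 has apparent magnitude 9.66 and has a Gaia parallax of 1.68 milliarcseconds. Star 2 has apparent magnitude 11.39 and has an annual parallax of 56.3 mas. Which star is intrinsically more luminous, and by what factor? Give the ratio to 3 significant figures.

Star 1: p = 1.68 mas = 1.68×10^-3″ → d = 1/p = 595.2 pc
Star 1: M = m − 5 log₁₀ d + 5 = 9.66 − 5·2.7747 + 5 = 0.787
Star 2: p = 56.3 mas = 0.0563″ → d = 1/p = 17.76 pc
Star 2: M = m − 5 log₁₀ d + 5 = 11.39 − 5·1.2495 + 5 = 10.143
ΔM = M_1 − M_2 = 0.787 − (10.143) = -9.356; smaller M is more luminous → Star 1.
L ratio = 10^(0.4 |ΔM|) = 10^3.742 = 5526

Star 1 is more luminous, by a factor of 5530.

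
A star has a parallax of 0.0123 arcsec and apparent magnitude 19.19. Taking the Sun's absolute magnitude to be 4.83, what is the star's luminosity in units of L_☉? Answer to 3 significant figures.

d = 1/p = 1/0.0123″ = 81.30 pc
M = m − 5 log₁₀ d + 5 = 19.19 − 5·1.9101 + 5 = 14.640
M − M_☉ = 14.640 − 4.83 = 9.810
L/L_☉ = 10^(−0.4 × 9.810) = 1.192×10^-4

L/L_☉ ≈ 1.19×10^-4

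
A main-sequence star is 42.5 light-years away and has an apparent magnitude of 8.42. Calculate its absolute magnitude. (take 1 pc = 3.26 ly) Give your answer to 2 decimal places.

d = 42.5 ly / 3.26 = 13.04 pc
5 log₁₀(d/10 pc) = 5 log₁₀(13.04) − 5 = 0.576
M = m − 5 log₁₀(d/10) = 8.42 − 0.576 = 7.844

M ≈ 7.84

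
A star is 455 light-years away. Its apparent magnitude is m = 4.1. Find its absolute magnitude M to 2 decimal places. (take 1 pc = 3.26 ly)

d = 455 ly / 3.26 = 139.6 pc
5 log₁₀(d/10 pc) = 5 log₁₀(139.6) − 5 = 5.724
M = m − 5 log₁₀(d/10) = 4.1 − 5.724 = -1.624

M ≈ -1.62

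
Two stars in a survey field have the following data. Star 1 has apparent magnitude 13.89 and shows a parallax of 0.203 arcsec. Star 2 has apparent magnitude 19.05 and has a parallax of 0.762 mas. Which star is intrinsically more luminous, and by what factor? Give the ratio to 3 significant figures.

Star 1: d = 1/p = 1/0.203″ = 4.926 pc
Star 1: M = m − 5 log₁₀ d + 5 = 13.89 − 5·0.6925 + 5 = 15.427
Star 2: p = 0.762 mas = 7.62×10^-4″ → d = 1/p = 1312 pc
Star 2: M = m − 5 log₁₀ d + 5 = 19.05 − 5·3.1180 + 5 = 8.460
ΔM = M_1 − M_2 = 15.427 − (8.460) = 6.968; smaller M is more luminous → Star 2.
L ratio = 10^(0.4 |ΔM|) = 10^2.787 = 612.5

Star 2 is more luminous, by a factor of 612.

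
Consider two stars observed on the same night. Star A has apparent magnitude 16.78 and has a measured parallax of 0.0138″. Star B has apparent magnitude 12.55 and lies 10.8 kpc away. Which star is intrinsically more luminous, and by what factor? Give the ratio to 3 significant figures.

Star B is more luminous, by a factor of 1.09×10^6.

Star A: d = 1/p = 1/0.0138″ = 72.46 pc
Star A: M = m − 5 log₁₀ d + 5 = 16.78 − 5·1.8601 + 5 = 12.479
Star B: d = 10.8 kpc = 10800 pc
Star B: M = m − 5 log₁₀ d + 5 = 12.55 − 5·4.0334 + 5 = -2.617
ΔM = M_A − M_B = 12.479 − (-2.617) = 15.097; smaller M is more luminous → Star B.
L ratio = 10^(0.4 |ΔM|) = 10^6.039 = 1.093×10^6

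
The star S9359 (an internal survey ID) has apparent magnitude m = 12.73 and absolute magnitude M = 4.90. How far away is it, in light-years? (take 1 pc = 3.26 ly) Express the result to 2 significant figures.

μ = m − M = 7.830
m − M = 5 log₁₀ d − 5
log₁₀ d = (m − M)/5 + 1 = 2.5660
d = 10^2.5660 = 368.1 pc
= 1200 ly

d ≈ 1200 ly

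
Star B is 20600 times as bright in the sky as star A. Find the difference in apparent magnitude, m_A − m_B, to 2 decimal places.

Pogson: Δm = −2.5 log₁₀(ratio) = −2.5 log₁₀(20600) = −2.5 × 4.3139 = -10.785
Star B is brighter so has the smaller magnitude: m_A − m_B is positive.

m_A − m_B ≈ 10.78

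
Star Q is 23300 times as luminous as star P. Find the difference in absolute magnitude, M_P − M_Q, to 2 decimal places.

M_P − M_Q ≈ 10.92

Pogson: ΔM = −2.5 log₁₀(ratio) = −2.5 log₁₀(23300) = −2.5 × 4.3674 = -10.918
Star Q is brighter so has the smaller magnitude: M_P − M_Q is positive.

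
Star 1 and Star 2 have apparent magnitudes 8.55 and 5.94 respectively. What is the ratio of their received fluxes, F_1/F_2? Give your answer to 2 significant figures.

Magnitude difference = 2.61
Flux ratio = 10^(−0.4 Δm) = 10^(−0.4 × 2.61) = 10^-1.044 = 0.09036

F_1/F_2 ≈ 0.090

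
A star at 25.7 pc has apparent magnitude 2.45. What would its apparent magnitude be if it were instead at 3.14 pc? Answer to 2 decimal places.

m ≈ -2.12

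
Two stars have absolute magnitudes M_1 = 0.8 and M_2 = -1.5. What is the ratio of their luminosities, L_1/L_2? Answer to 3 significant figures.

L_1/L_2 ≈ 0.120

ΔM = M_1 − M_2 = 2.3
L_1/L_2 = 10^(−0.4 ΔM) = 10^-0.920 = 0.1202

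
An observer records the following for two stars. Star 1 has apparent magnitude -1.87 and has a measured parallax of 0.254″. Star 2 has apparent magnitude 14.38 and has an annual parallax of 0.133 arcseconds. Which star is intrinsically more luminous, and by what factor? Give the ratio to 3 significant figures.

Star 1 is more luminous, by a factor of 867000.

Star 1: d = 1/p = 1/0.254″ = 3.937 pc
Star 1: M = m − 5 log₁₀ d + 5 = -1.87 − 5·0.5952 + 5 = 0.154
Star 2: d = 1/p = 1/0.133″ = 7.519 pc
Star 2: M = m − 5 log₁₀ d + 5 = 14.38 − 5·0.8761 + 5 = 14.999
ΔM = M_1 − M_2 = 0.154 − (14.999) = -14.845; smaller M is more luminous → Star 1.
L ratio = 10^(0.4 |ΔM|) = 10^5.938 = 867000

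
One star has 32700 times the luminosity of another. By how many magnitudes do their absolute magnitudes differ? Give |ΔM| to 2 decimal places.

|ΔM| ≈ 11.29

Pogson: ΔM = −2.5 log₁₀(ratio) = −2.5 log₁₀(32700) = −2.5 × 4.5145 = -11.286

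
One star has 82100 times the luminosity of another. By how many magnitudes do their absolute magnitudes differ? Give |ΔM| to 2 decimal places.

Pogson: ΔM = −2.5 log₁₀(ratio) = −2.5 log₁₀(82100) = −2.5 × 4.9143 = -12.286

|ΔM| ≈ 12.29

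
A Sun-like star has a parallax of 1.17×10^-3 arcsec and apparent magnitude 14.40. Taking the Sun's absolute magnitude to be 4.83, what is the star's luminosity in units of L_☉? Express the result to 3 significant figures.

d = 1/p = 1/1.17×10^-3″ = 854.7 pc
M = m − 5 log₁₀ d + 5 = 14.40 − 5·2.9318 + 5 = 4.741
M − M_☉ = 4.741 − 4.83 = -0.089
L/L_☉ = 10^(−0.4 × -0.089) = 1.085

L/L_☉ ≈ 1.09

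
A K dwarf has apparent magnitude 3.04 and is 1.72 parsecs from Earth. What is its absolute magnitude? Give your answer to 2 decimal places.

M ≈ 6.86

5 log₁₀(d/10 pc) = 5 log₁₀(1.720) − 5 = -3.822
M = m − 5 log₁₀(d/10) = 3.04 + 3.822 = 6.862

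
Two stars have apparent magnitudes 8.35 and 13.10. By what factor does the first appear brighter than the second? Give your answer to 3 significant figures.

79.4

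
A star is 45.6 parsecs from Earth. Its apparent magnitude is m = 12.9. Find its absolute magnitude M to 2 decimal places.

5 log₁₀(d/10 pc) = 5 log₁₀(45.60) − 5 = 3.295
M = m − 5 log₁₀(d/10) = 12.9 − 3.295 = 9.605

M ≈ 9.61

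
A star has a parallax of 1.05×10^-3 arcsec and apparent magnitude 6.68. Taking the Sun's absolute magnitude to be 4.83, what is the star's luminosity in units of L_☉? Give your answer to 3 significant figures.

d = 1/p = 1/1.05×10^-3″ = 952.4 pc
M = m − 5 log₁₀ d + 5 = 6.68 − 5·2.9788 + 5 = -3.214
M − M_☉ = -3.214 − 4.83 = -8.044
L/L_☉ = 10^(−0.4 × -8.044) = 1651

L/L_☉ ≈ 1650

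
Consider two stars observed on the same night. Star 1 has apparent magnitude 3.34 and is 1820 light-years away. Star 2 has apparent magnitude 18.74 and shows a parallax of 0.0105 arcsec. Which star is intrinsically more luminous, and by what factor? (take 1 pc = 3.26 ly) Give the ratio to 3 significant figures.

Star 1 is more luminous, by a factor of 4.97×10^7.

Star 1: d = 1820 ly / 3.26 = 558.3 pc
Star 1: M = m − 5 log₁₀ d + 5 = 3.34 − 5·2.7469 + 5 = -5.394
Star 2: d = 1/p = 1/0.0105″ = 95.24 pc
Star 2: M = m − 5 log₁₀ d + 5 = 18.74 − 5·1.9788 + 5 = 13.846
ΔM = M_1 − M_2 = -5.394 − (13.846) = -19.240; smaller M is more luminous → Star 1.
L ratio = 10^(0.4 |ΔM|) = 10^7.696 = 4.967×10^7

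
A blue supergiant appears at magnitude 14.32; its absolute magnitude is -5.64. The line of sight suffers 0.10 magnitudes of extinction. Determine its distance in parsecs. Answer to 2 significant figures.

d ≈ 94000 pc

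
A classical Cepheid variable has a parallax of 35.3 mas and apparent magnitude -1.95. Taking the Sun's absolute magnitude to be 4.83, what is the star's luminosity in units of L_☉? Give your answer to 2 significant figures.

L/L_☉ ≈ 4100

d = 1/p = 1000/35.3 mas = 28.33 pc
M = m − 5 log₁₀ d + 5 = -1.95 − 5·1.4522 + 5 = -4.211
M − M_☉ = -4.211 − 4.83 = -9.041
L/L_☉ = 10^(−0.4 × -9.041) = 4135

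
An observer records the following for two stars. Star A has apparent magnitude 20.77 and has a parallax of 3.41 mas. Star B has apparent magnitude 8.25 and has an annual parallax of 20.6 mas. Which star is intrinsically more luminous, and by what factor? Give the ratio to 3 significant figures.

Star B is more luminous, by a factor of 2790.

Star A: p = 3.41 mas = 3.41×10^-3″ → d = 1/p = 293.3 pc
Star A: M = m − 5 log₁₀ d + 5 = 20.77 − 5·2.4672 + 5 = 13.434
Star B: p = 20.6 mas = 0.0206″ → d = 1/p = 48.54 pc
Star B: M = m − 5 log₁₀ d + 5 = 8.25 − 5·1.6861 + 5 = 4.819
ΔM = M_A − M_B = 13.434 − (4.819) = 8.614; smaller M is more luminous → Star B.
L ratio = 10^(0.4 |ΔM|) = 10^3.446 = 2791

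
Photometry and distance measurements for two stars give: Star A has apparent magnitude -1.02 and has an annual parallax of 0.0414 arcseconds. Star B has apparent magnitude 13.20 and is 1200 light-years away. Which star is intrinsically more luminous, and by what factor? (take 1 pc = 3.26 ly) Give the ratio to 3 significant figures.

Star A: d = 1/p = 1/0.0414″ = 24.15 pc
Star A: M = m − 5 log₁₀ d + 5 = -1.02 − 5·1.3830 + 5 = -2.935
Star B: d = 1200 ly / 3.26 = 368.1 pc
Star B: M = m − 5 log₁₀ d + 5 = 13.20 − 5·2.5660 + 5 = 5.370
ΔM = M_A − M_B = -2.935 − (5.370) = -8.305; smaller M is more luminous → Star A.
L ratio = 10^(0.4 |ΔM|) = 10^3.322 = 2099

Star A is more luminous, by a factor of 2100.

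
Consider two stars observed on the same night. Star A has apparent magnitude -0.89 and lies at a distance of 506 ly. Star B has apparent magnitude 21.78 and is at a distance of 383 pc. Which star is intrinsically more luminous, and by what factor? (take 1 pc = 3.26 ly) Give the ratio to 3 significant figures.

Star A: d = 506 ly / 3.26 = 155.2 pc
Star A: M = m − 5 log₁₀ d + 5 = -0.89 − 5·2.1909 + 5 = -6.845
Star B: M = m − 5 log₁₀ d + 5 = 21.78 − 5·2.5832 + 5 = 13.864
ΔM = M_A − M_B = -6.845 − (13.864) = -20.709; smaller M is more luminous → Star A.
L ratio = 10^(0.4 |ΔM|) = 10^8.283 = 1.921×10^8

Star A is more luminous, by a factor of 1.92×10^8.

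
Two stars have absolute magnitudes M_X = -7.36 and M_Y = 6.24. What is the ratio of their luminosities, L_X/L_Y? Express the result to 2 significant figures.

L_X/L_Y ≈ 280000

ΔM = M_X − M_Y = -13.60
L_X/L_Y = 10^(−0.4 ΔM) = 10^5.440 = 275400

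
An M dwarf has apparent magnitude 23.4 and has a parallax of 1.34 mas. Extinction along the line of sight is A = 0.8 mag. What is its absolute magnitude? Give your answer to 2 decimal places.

p = 1.34 mas = 1.34×10^-3″ → d = 1/p = 746.3 pc
5 log₁₀(d/10 pc) = 5 log₁₀(746.3) − 5 = 9.364
M = m − 5 log₁₀(d/10) − A = 23.4 − 9.364 − 0.8 = 13.236

M ≈ 13.24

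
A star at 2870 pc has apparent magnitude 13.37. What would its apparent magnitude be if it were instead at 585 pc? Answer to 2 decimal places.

Flux ∝ 1/d², so Δm = 5 log₁₀(d₂/d₁) = 5 log₁₀(585/2870) = -3.454
m₂ = m₁ + Δm = 13.37 + (-3.454) = 9.916

m ≈ 9.92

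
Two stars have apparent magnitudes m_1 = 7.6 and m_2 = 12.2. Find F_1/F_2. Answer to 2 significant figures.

F_1/F_2 ≈ 69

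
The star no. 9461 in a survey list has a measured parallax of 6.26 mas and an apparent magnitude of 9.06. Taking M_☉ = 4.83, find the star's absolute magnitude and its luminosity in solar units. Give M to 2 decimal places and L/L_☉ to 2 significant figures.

M ≈ 3.04; L/L_☉ ≈ 5.2

d = 1/p = 1000/6.26 mas = 159.7 pc
M = m − 5 log₁₀ d + 5 = 9.06 − 5·2.2034 + 5 = 3.043
M − M_☉ = 3.043 − 4.83 = -1.787
L/L_☉ = 10^(−0.4 × -1.787) = 5.186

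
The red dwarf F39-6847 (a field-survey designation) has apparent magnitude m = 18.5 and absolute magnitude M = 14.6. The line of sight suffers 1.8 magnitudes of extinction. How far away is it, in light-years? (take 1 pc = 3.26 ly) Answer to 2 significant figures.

d ≈ 86 ly

m − M = 5 log₁₀(d/10 pc) + A  ⇒  18.5 − (14.6) − 1.8 = 5 log₁₀(d/10)
2.100 = 5 log₁₀(d/10)
log₁₀ d = (m − M − A)/5 + 1 = 1.4200
d = 10^1.4200 = 26.30 pc
= 85.75 ly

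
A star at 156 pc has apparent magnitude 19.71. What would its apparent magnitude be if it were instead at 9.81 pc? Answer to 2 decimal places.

m ≈ 13.70

Flux ∝ 1/d², so Δm = 5 log₁₀(d₂/d₁) = 5 log₁₀(9.81/156) = -6.007
m₂ = m₁ + Δm = 19.71 + (-6.007) = 13.703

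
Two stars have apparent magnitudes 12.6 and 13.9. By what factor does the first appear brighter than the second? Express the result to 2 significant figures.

3.3

Δm = 12.6 − (13.9) = -1.3
Flux ratio = 10^(−0.4 Δm) = 10^(−0.4 × -1.3) = 10^0.520 = 3.311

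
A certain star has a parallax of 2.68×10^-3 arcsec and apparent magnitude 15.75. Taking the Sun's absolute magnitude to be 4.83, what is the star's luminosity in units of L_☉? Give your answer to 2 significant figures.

L/L_☉ ≈ 0.060

d = 1/p = 1/2.68×10^-3″ = 373.1 pc
M = m − 5 log₁₀ d + 5 = 15.75 − 5·2.5719 + 5 = 7.891
M − M_☉ = 7.891 − 4.83 = 3.061
L/L_☉ = 10^(−0.4 × 3.061) = 0.05967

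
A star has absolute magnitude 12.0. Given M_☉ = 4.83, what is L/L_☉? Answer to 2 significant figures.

L/L_☉ ≈ 1.4×10^-3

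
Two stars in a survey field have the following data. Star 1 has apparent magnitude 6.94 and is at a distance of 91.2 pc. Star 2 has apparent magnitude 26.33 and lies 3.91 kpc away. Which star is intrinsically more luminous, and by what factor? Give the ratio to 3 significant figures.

Star 1 is more luminous, by a factor of 31000.

Star 1: M = m − 5 log₁₀ d + 5 = 6.94 − 5·1.9600 + 5 = 2.140
Star 2: d = 3.91 kpc = 3910 pc
Star 2: M = m − 5 log₁₀ d + 5 = 26.33 − 5·3.5922 + 5 = 13.369
ΔM = M_1 − M_2 = 2.140 − (13.369) = -11.229; smaller M is more luminous → Star 1.
L ratio = 10^(0.4 |ΔM|) = 10^4.492 = 31020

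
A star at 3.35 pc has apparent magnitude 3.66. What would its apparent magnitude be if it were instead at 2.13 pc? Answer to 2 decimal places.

m ≈ 2.68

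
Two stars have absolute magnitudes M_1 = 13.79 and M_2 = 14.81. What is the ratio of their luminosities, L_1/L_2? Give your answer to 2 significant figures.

L_1/L_2 ≈ 2.6

ΔM = M_1 − M_2 = -1.02
L_1/L_2 = 10^(−0.4 ΔM) = 10^0.408 = 2.559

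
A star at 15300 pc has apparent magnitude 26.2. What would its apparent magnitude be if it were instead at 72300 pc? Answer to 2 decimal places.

m ≈ 29.57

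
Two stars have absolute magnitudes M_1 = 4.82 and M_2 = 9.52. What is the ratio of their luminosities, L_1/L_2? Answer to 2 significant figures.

ΔM = M_1 − M_2 = -4.70
L_1/L_2 = 10^(−0.4 ΔM) = 10^1.880 = 75.86

L_1/L_2 ≈ 76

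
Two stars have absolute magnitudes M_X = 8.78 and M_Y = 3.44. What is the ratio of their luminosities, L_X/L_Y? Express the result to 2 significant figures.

ΔM = M_X − M_Y = 5.34
L_X/L_Y = 10^(−0.4 ΔM) = 10^-2.136 = 7.311×10^-3

L_X/L_Y ≈ 7.3×10^-3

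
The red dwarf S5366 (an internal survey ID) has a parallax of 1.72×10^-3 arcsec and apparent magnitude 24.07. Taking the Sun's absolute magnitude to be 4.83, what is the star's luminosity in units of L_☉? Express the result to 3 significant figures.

L/L_☉ ≈ 6.81×10^-5

d = 1/p = 1/1.72×10^-3″ = 581.4 pc
M = m − 5 log₁₀ d + 5 = 24.07 − 5·2.7645 + 5 = 15.248
M − M_☉ = 15.248 − 4.83 = 10.418
L/L_☉ = 10^(−0.4 × 10.418) = 6.807×10^-5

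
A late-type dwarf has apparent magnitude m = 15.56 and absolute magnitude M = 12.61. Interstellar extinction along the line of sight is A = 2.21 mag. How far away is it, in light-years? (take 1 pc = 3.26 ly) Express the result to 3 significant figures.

m − M = 5 log₁₀(d/10 pc) + A  ⇒  15.56 − (12.61) − 2.21 = 5 log₁₀(d/10)
0.740 = 5 log₁₀(d/10)
log₁₀ d = (m − M − A)/5 + 1 = 1.1480
d = 10^1.1480 = 14.06 pc
= 45.84 ly

d ≈ 45.8 ly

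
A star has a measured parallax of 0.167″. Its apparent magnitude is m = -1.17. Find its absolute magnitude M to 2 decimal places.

d = 1/p = 1/0.167″ = 5.988 pc
5 log₁₀(d/10 pc) = 5 log₁₀(5.988) − 5 = -1.114
M = m − 5 log₁₀(d/10) = -1.17 + 1.114 = -0.056

M ≈ -0.06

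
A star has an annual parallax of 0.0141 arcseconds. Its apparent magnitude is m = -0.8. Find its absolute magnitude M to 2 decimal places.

d = 1/p = 1/0.0141″ = 70.92 pc
5 log₁₀(d/10 pc) = 5 log₁₀(70.92) − 5 = 4.254
M = m − 5 log₁₀(d/10) = -0.8 − 4.254 = -5.054

M ≈ -5.05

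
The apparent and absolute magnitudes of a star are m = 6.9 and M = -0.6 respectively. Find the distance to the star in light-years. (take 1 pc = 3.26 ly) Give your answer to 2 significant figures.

Distance modulus: m − M = 6.9 − (-0.6) = 7.500
m − M = 5 log₁₀ d − 5
log₁₀ d = (m − M)/5 + 1 = 2.5000
d = 10^2.5000 = 316.2 pc
= 1031 ly

d ≈ 1000 ly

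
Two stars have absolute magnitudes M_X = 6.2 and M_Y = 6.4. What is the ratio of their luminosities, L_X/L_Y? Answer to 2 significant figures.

L_X/L_Y ≈ 1.2

ΔM = M_X − M_Y = -0.2
L_X/L_Y = 10^(−0.4 ΔM) = 10^0.080 = 1.202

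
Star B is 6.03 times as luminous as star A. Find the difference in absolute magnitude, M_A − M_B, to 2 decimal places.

Pogson: ΔM = −2.5 log₁₀(ratio) = −2.5 log₁₀(6.03) = −2.5 × 0.7803 = -1.951
Star B is brighter so has the smaller magnitude: M_A − M_B is positive.

M_A − M_B ≈ 1.95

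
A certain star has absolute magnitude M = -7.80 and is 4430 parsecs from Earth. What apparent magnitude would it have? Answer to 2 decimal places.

m = M + 5 log₁₀ d − 5 = -7.80 + 5·3.6464 − 5 = 5.432

m ≈ 5.43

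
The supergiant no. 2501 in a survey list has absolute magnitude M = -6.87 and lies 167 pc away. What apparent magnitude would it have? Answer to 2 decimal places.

m = M + 5 log₁₀ d − 5 = -6.87 + 5·2.2227 − 5 = -0.756

m ≈ -0.76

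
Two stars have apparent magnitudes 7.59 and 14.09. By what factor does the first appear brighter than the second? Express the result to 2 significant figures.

Magnitude difference = -6.50
Flux ratio = 10^(−0.4 Δm) = 10^(−0.4 × -6.50) = 10^2.600 = 398.1

400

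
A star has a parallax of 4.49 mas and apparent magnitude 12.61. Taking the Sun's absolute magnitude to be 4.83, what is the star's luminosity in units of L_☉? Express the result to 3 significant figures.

d = 1/p = 1000/4.49 mas = 222.7 pc
M = m − 5 log₁₀ d + 5 = 12.61 − 5·2.3478 + 5 = 5.871
M − M_☉ = 5.871 − 4.83 = 1.041
L/L_☉ = 10^(−0.4 × 1.041) = 0.3833

L/L_☉ ≈ 0.383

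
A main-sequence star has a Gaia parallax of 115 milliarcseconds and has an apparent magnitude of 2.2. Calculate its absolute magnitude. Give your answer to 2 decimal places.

M ≈ 2.50

p = 115 mas = 0.115″ → d = 1/p = 8.696 pc
5 log₁₀(d/10 pc) = 5 log₁₀(8.696) − 5 = -0.303
M = m − 5 log₁₀(d/10) = 2.2 + 0.303 = 2.503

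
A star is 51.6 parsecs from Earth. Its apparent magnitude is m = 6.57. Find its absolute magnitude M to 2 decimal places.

M ≈ 3.01

5 log₁₀(d/10 pc) = 5 log₁₀(51.60) − 5 = 3.563
M = m − 5 log₁₀(d/10) = 6.57 − 3.563 = 3.007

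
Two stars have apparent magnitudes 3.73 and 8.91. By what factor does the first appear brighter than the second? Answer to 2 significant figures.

Δm = 3.73 − (8.91) = -5.18
Flux ratio = 10^(−0.4 Δm) = 10^(−0.4 × -5.18) = 10^2.072 = 118.0

120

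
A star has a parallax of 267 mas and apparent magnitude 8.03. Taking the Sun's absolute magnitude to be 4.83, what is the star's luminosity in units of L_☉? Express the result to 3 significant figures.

L/L_☉ ≈ 7.36×10^-3

d = 1/p = 1000/267 mas = 3.745 pc
M = m − 5 log₁₀ d + 5 = 8.03 − 5·0.5735 + 5 = 10.163
M − M_☉ = 10.163 − 4.83 = 5.333
L/L_☉ = 10^(−0.4 × 5.333) = 7.362×10^-3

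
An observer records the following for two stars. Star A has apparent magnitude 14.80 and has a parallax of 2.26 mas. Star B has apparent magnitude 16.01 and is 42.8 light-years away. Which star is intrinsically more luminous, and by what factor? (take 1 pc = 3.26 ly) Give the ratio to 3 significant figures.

Star A: p = 2.26 mas = 2.26×10^-3″ → d = 1/p = 442.5 pc
Star A: M = m − 5 log₁₀ d + 5 = 14.80 − 5·2.6459 + 5 = 6.571
Star B: d = 42.8 ly / 3.26 = 13.13 pc
Star B: M = m − 5 log₁₀ d + 5 = 16.01 − 5·1.1182 + 5 = 15.419
ΔM = M_A − M_B = 6.571 − (15.419) = -8.848; smaller M is more luminous → Star A.
L ratio = 10^(0.4 |ΔM|) = 10^3.539 = 3462

Star A is more luminous, by a factor of 3460.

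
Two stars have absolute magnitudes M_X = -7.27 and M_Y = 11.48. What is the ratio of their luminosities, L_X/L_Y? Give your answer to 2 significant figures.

L_X/L_Y ≈ 3.2×10^7

ΔM = M_X − M_Y = -18.75
L_X/L_Y = 10^(−0.4 ΔM) = 10^7.500 = 3.162×10^7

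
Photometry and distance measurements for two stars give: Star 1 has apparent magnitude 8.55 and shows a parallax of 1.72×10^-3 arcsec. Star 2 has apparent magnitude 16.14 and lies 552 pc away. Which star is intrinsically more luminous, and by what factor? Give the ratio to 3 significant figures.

Star 1 is more luminous, by a factor of 1210.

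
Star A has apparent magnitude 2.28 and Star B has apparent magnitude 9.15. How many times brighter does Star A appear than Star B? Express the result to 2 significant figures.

Δm = 2.28 − (9.15) = -6.87
Flux ratio = 10^(−0.4 Δm) = 10^(−0.4 × -6.87) = 10^2.748 = 559.8

560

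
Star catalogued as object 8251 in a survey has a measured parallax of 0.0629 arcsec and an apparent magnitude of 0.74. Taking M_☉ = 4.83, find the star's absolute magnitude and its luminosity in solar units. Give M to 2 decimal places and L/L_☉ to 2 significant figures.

M ≈ -0.27; L/L_☉ ≈ 110

d = 1/p = 1/0.0629″ = 15.90 pc
M = m − 5 log₁₀ d + 5 = 0.74 − 5·1.2013 + 5 = -0.267
M − M_☉ = -0.267 − 4.83 = -5.097
L/L_☉ = 10^(−0.4 × -5.097) = 109.3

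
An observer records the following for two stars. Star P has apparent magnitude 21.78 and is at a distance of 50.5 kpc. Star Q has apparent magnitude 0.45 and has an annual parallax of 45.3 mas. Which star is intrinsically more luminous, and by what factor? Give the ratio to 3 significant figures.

Star P: d = 50.5 kpc = 50500 pc
Star P: M = m − 5 log₁₀ d + 5 = 21.78 − 5·4.7033 + 5 = 3.264
Star Q: p = 45.3 mas = 0.0453″ → d = 1/p = 22.08 pc
Star Q: M = m − 5 log₁₀ d + 5 = 0.45 − 5·1.3439 + 5 = -1.270
ΔM = M_P − M_Q = 3.264 − (-1.270) = 4.533; smaller M is more luminous → Star Q.
L ratio = 10^(0.4 |ΔM|) = 10^1.813 = 65.05

Star Q is more luminous, by a factor of 65.0.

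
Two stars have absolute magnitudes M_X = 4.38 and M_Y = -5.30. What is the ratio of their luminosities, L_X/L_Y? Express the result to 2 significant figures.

L_X/L_Y ≈ 1.3×10^-4

ΔM = M_X − M_Y = 9.68
L_X/L_Y = 10^(−0.4 ΔM) = 10^-3.872 = 1.343×10^-4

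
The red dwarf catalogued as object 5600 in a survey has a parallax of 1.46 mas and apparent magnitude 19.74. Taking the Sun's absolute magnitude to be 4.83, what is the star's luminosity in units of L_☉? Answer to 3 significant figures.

L/L_☉ ≈ 5.10×10^-3

d = 1/p = 1000/1.46 mas = 684.9 pc
M = m − 5 log₁₀ d + 5 = 19.74 − 5·2.8356 + 5 = 10.562
M − M_☉ = 10.562 − 4.83 = 5.732
L/L_☉ = 10^(−0.4 × 5.732) = 5.097×10^-3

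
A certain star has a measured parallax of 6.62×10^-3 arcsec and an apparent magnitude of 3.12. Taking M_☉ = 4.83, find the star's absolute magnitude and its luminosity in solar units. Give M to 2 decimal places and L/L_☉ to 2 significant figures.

d = 1/p = 1/6.62×10^-3″ = 151.1 pc
M = m − 5 log₁₀ d + 5 = 3.12 − 5·2.1791 + 5 = -2.776
M − M_☉ = -2.776 − 4.83 = -7.606
L/L_☉ = 10^(−0.4 × -7.606) = 1102

M ≈ -2.78; L/L_☉ ≈ 1100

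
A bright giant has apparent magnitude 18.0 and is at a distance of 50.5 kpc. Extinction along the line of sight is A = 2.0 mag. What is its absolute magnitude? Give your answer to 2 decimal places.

d = 50.5 kpc = 50500 pc
5 log₁₀(d/10 pc) = 5 log₁₀(50500) − 5 = 18.516
M = m − 5 log₁₀(d/10) − A = 18.0 − 18.516 − 2.0 = -2.516

M ≈ -2.52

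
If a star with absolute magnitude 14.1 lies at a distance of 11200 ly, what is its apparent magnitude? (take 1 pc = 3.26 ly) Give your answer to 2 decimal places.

m ≈ 26.78

d = 11200 ly / 3.26 = 3436 pc
m = M + 5 log₁₀ d − 5 = 14.1 + 5·3.5360 − 5 = 26.780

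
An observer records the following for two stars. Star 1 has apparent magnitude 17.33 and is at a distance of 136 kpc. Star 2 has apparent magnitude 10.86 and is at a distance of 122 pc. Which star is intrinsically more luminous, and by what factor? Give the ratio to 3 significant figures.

Star 1 is more luminous, by a factor of 3210.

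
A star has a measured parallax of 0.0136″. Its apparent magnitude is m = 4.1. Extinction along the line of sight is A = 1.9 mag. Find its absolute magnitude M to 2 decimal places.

d = 1/p = 1/0.0136″ = 73.53 pc
5 log₁₀(d/10 pc) = 5 log₁₀(73.53) − 5 = 4.332
M = m − 5 log₁₀(d/10) − A = 4.1 − 4.332 − 1.9 = -2.132

M ≈ -2.13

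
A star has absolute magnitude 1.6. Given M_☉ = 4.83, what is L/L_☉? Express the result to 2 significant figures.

M − M_☉ = 1.6 − 4.83 = -3.230
L/L_☉ = 10^(−0.4 (M − M_☉)) = 10^1.292 = 19.59

L/L_☉ ≈ 20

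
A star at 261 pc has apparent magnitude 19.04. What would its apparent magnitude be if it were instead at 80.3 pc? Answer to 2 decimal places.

Flux ∝ 1/d², so Δm = 5 log₁₀(d₂/d₁) = 5 log₁₀(80.3/261) = -2.560
m₂ = m₁ + Δm = 19.04 + (-2.560) = 16.480

m ≈ 16.48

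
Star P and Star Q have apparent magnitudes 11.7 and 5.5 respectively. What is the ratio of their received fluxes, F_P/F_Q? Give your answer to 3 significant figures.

F_P/F_Q ≈ 3.31×10^-3

Δm = 11.7 − (5.5) = 6.2
Flux ratio = 10^(−0.4 Δm) = 10^(−0.4 × 6.2) = 10^-2.480 = 3.311×10^-3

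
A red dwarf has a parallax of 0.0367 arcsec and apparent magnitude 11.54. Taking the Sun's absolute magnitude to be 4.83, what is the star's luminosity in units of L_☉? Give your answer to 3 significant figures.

L/L_☉ ≈ 0.0154

d = 1/p = 1/0.0367″ = 27.25 pc
M = m − 5 log₁₀ d + 5 = 11.54 − 5·1.4353 + 5 = 9.363
M − M_☉ = 9.363 − 4.83 = 4.533
L/L_☉ = 10^(−0.4 × 4.533) = 0.01537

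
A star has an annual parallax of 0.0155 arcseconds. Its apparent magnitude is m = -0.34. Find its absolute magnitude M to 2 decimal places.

d = 1/p = 1/0.0155″ = 64.52 pc
5 log₁₀(d/10 pc) = 5 log₁₀(64.52) − 5 = 4.048
M = m − 5 log₁₀(d/10) = -0.34 − 4.048 = -4.388

M ≈ -4.39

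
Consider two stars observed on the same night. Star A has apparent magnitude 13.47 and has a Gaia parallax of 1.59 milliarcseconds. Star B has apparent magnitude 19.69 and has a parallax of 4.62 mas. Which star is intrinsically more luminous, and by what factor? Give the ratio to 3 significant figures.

Star A: p = 1.59 mas = 1.59×10^-3″ → d = 1/p = 628.9 pc
Star A: M = m − 5 log₁₀ d + 5 = 13.47 − 5·2.7986 + 5 = 4.477
Star B: p = 4.62 mas = 4.62×10^-3″ → d = 1/p = 216.5 pc
Star B: M = m − 5 log₁₀ d + 5 = 19.69 − 5·2.3354 + 5 = 13.013
ΔM = M_A − M_B = 4.477 − (13.013) = -8.536; smaller M is more luminous → Star A.
L ratio = 10^(0.4 |ΔM|) = 10^3.414 = 2597

Star A is more luminous, by a factor of 2600.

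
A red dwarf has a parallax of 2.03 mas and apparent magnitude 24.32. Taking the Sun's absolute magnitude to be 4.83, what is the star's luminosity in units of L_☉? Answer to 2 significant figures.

d = 1/p = 1000/2.03 mas = 492.6 pc
M = m − 5 log₁₀ d + 5 = 24.32 − 5·2.6925 + 5 = 15.857
M − M_☉ = 15.857 − 4.83 = 11.027
L/L_☉ = 10^(−0.4 × 11.027) = 3.882×10^-5

L/L_☉ ≈ 3.9×10^-5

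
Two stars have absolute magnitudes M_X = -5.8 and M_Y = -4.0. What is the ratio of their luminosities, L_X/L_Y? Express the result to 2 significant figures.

L_X/L_Y ≈ 5.2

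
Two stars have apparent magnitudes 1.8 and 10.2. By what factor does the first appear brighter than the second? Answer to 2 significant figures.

Δm = 1.8 − (10.2) = -8.4
Flux ratio = 10^(−0.4 Δm) = 10^(−0.4 × -8.4) = 10^3.360 = 2291

2300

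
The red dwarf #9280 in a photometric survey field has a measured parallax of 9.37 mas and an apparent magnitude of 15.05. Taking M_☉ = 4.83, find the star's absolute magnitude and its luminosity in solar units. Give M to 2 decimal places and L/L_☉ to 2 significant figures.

M ≈ 9.91; L/L_☉ ≈ 9.3×10^-3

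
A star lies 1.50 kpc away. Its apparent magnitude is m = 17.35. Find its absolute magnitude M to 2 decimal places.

d = 1.50 kpc = 1500 pc
5 log₁₀(d/10 pc) = 5 log₁₀(1500) − 5 = 10.880
M = m − 5 log₁₀(d/10) = 17.35 − 10.880 = 6.470

M ≈ 6.47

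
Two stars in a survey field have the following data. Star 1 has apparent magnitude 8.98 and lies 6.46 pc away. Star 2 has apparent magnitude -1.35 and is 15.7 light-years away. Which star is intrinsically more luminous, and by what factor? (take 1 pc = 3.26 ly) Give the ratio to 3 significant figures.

Star 2 is more luminous, by a factor of 7530.

Star 1: M = m − 5 log₁₀ d + 5 = 8.98 − 5·0.8102 + 5 = 9.929
Star 2: d = 15.7 ly / 3.26 = 4.816 pc
Star 2: M = m − 5 log₁₀ d + 5 = -1.35 − 5·0.6827 + 5 = 0.237
ΔM = M_1 − M_2 = 9.929 − (0.237) = 9.692; smaller M is more luminous → Star 2.
L ratio = 10^(0.4 |ΔM|) = 10^3.877 = 7532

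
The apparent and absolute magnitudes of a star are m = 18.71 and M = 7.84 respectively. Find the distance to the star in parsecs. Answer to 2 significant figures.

μ = m − M = 10.870
m − M = 5 log₁₀ d − 5
log₁₀ d = (m − M)/5 + 1 = 3.1740
d = 10^3.1740 = 1493 pc

d ≈ 1500 pc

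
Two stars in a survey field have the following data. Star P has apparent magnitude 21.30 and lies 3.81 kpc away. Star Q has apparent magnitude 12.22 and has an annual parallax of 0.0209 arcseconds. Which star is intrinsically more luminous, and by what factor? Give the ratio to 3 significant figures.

Star P is more luminous, by a factor of 1.48.

Star P: d = 3.81 kpc = 3810 pc
Star P: M = m − 5 log₁₀ d + 5 = 21.30 − 5·3.5809 + 5 = 8.395
Star Q: d = 1/p = 1/0.0209″ = 47.85 pc
Star Q: M = m − 5 log₁₀ d + 5 = 12.22 − 5·1.6799 + 5 = 8.821
ΔM = M_P − M_Q = 8.395 − (8.821) = -0.425; smaller M is more luminous → Star P.
L ratio = 10^(0.4 |ΔM|) = 10^0.170 = 1.480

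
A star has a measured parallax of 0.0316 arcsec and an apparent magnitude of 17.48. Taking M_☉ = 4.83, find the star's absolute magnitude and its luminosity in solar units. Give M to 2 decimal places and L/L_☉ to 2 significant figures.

M ≈ 14.98; L/L_☉ ≈ 8.7×10^-5

d = 1/p = 1/0.0316″ = 31.65 pc
M = m − 5 log₁₀ d + 5 = 17.48 − 5·1.5003 + 5 = 14.978
M − M_☉ = 14.978 − 4.83 = 10.148
L/L_☉ = 10^(−0.4 × 10.148) = 8.722×10^-5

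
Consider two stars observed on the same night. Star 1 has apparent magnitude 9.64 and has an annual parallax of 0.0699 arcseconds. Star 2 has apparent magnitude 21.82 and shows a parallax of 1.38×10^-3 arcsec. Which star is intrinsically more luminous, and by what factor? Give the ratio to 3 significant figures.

Star 1: d = 1/p = 1/0.0699″ = 14.31 pc
Star 1: M = m − 5 log₁₀ d + 5 = 9.64 − 5·1.1555 + 5 = 8.862
Star 2: d = 1/p = 1/1.38×10^-3″ = 724.6 pc
Star 2: M = m − 5 log₁₀ d + 5 = 21.82 − 5·2.8601 + 5 = 12.519
ΔM = M_1 − M_2 = 8.862 − (12.519) = -3.657; smaller M is more luminous → Star 1.
L ratio = 10^(0.4 |ΔM|) = 10^1.463 = 29.03

Star 1 is more luminous, by a factor of 29.0.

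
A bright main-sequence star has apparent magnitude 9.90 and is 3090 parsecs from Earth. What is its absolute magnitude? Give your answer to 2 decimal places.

5 log₁₀(d/10 pc) = 5 log₁₀(3090) − 5 = 12.450
M = m − 5 log₁₀(d/10) = 9.90 − 12.450 = -2.550

M ≈ -2.55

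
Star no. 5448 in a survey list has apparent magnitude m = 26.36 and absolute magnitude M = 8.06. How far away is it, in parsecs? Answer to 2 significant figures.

d ≈ 46000 pc

Distance modulus: m − M = 26.36 − (8.06) = 18.300
m − M = 5 log₁₀ d − 5
log₁₀ d = (m − M)/5 + 1 = 4.6600
d = 10^4.6600 = 45710 pc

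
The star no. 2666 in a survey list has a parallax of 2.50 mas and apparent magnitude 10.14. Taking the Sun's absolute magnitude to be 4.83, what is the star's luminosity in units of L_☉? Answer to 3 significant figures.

d = 1/p = 1000/2.50 mas = 400.0 pc
M = m − 5 log₁₀ d + 5 = 10.14 − 5·2.6021 + 5 = 2.130
M − M_☉ = 2.130 − 4.83 = -2.700
L/L_☉ = 10^(−0.4 × -2.700) = 12.03

L/L_☉ ≈ 12.0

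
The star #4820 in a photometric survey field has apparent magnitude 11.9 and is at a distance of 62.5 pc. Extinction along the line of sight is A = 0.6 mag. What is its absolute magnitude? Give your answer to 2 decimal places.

M ≈ 7.32

5 log₁₀(d/10 pc) = 5 log₁₀(62.50) − 5 = 3.979
M = m − 5 log₁₀(d/10) − A = 11.9 − 3.979 − 0.6 = 7.321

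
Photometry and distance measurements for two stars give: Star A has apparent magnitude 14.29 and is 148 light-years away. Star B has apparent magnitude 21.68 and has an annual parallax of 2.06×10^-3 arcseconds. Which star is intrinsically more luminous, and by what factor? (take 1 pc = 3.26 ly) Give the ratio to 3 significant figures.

Star A is more luminous, by a factor of 7.90.

Star A: d = 148 ly / 3.26 = 45.40 pc
Star A: M = m − 5 log₁₀ d + 5 = 14.29 − 5·1.6570 + 5 = 11.005
Star B: d = 1/p = 1/2.06×10^-3″ = 485.4 pc
Star B: M = m − 5 log₁₀ d + 5 = 21.68 − 5·2.6861 + 5 = 13.249
ΔM = M_A − M_B = 11.005 − (13.249) = -2.245; smaller M is more luminous → Star A.
L ratio = 10^(0.4 |ΔM|) = 10^0.898 = 7.904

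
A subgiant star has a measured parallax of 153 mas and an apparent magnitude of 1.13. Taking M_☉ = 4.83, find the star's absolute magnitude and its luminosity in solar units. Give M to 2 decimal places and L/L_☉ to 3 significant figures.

M ≈ 2.05; L/L_☉ ≈ 12.9

d = 1/p = 1000/153 mas = 6.536 pc
M = m − 5 log₁₀ d + 5 = 1.13 − 5·0.8153 + 5 = 2.053
M − M_☉ = 2.053 − 4.83 = -2.777
L/L_☉ = 10^(−0.4 × -2.777) = 12.90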